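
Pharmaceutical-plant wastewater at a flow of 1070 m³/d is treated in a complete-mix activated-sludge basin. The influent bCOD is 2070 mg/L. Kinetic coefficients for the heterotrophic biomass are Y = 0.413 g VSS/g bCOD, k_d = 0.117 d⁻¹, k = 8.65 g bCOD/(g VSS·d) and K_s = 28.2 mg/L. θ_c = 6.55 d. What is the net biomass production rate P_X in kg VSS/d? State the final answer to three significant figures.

From the Monod/SRT balance for a CMAS, S = K_s·(1+k_d θ_c)/[θ_c·(Y k − k_d) − 1] = 28.2 × (1 + 0.117 × 6.55) / [6.55 × (0.413 × 8.65 − 0.117) − 1] = 49.81 / 21.63 = 2.303 mg/L.
Observed yield with endogenous decay: Y_obs = Y / (1 + k_d·θ_c) = 0.413 / (1 + 0.117 × 6.55) = 0.413 / 1.766 = 0.2338 g VSS/g bCOD.
Q·(S₀ − S) = 1070 × (2070 − 2.30) × 10⁻³ = 2212 kg/d removed.
Net biomass production P_X = Y_obs × Q·(S₀ − S) = 0.2338 × 2212 = 517.3 kg VSS/d.

P_X ≈ 517 kg VSS/d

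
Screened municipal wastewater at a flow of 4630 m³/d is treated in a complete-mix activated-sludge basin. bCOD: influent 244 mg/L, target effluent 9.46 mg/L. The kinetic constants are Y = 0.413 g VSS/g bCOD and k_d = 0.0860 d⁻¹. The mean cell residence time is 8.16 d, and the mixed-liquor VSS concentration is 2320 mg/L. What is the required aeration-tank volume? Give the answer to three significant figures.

Steady-state biomass mass balance: V·X·(1 + k_d·θ_c) = Y·Q·(S₀ − S)·θ_c, so V = 0.413 × 4630 × (244 − 9.46) × 8.16 / [2320 × (1 + 0.0860 × 8.16)] = 3.66×10^6 / 3948 = 926.9 m³.

V ≈ 927 m³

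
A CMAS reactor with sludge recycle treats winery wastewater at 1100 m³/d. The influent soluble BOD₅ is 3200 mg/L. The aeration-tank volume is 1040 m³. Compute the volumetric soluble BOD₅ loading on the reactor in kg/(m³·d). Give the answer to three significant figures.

L_v ≈ 3.38 kg soluble BOD₅/(m³·d)

Volumetric loading L_v = Q·S₀ / V = 1100 × 3200 g/m³ / 1040 m³ = 3385 g/(m³·d) = 3.385 kg soluble BOD₅/(m³·d).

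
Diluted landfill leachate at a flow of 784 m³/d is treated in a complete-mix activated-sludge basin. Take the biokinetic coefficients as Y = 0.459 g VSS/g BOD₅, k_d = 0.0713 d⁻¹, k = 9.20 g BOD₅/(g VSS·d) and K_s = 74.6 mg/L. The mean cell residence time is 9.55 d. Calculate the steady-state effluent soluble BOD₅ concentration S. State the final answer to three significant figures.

For a completely mixed reactor with recycle the Lawrence–McCarty relation gives S = K_s·(1 + k_d·θ_c) / [θ_c·(Y·k − k_d) − 1] = 74.6 × (1 + 0.0713 × 9.55) / [9.55 × (0.459 × 9.20 − 0.0713) − 1] = 125.4 / 38.65 = 3.245 mg/L.

S ≈ 3.24 mg/L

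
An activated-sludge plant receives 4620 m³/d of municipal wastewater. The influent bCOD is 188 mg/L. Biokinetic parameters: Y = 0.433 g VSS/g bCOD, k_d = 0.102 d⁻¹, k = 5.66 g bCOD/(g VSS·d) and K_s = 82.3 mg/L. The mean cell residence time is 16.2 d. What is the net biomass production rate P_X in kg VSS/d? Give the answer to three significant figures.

P_X ≈ 137 kg VSS/d

For a completely mixed reactor with recycle the Lawrence–McCarty relation gives S = K_s·(1 + k_d·θ_c) / [θ_c·(Y·k − k_d) − 1] = 82.3 × (1 + 0.102 × 16.2) / [16.2 × (0.433 × 5.66 − 0.102) − 1] = 218.3 / 37.05 = 5.892 mg/L.
Y_obs = Y / (1 + k_d θ_c) = 0.433 / (1 + 0.102 × 16.2) = 0.433 / 2.652 = 0.1632.
Mass of bCOD removed per day: Q(S₀ − S) = 4620 × 182.1 g/m³ = 841.3 kg/d.
Net biomass production P_X = Y_obs × Q·(S₀ − S) = 0.1632 × 841.3 = 137.3 kg VSS/d.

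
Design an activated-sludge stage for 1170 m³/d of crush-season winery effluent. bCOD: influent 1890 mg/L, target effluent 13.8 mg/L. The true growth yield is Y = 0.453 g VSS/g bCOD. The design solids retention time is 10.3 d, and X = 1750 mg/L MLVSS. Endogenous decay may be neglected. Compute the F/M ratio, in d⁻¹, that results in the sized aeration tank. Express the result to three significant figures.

F/M ≈ 0.216 d⁻¹

Biomass mass balance (decay neglected): V·X = Y·Q·(S₀ − S)·θ_c, so V = 0.453 × 1170 × (1890 − 13.8) × 10.3 / 1750 = 5853 m³.
F/M = Q·S₀ / (V·X) = 1170 × 1890 / (5853 × 1750) = 0.2159 g bCOD·(g VSS·d)⁻¹.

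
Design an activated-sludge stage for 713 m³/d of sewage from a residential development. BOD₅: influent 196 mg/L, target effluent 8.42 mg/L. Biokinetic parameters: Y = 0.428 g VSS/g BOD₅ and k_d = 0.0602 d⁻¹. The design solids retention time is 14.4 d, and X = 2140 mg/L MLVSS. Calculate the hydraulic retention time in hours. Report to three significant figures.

From the SRT design equation V = Y Q (S₀−S) θ_c / [X (1 + k_d θ_c)] = 0.428 × 713 × (196 − 8.42) × 14.4 / [2140 × (1 + 0.0602 × 14.4)] = 8.24×10^5 / 3995 = 206.3 m³.
HRT = V/Q = 206.3 m³ / 713 m³·d⁻¹ = 0.2894 d × 24 = 6.945 h.

τ ≈ 6.95 h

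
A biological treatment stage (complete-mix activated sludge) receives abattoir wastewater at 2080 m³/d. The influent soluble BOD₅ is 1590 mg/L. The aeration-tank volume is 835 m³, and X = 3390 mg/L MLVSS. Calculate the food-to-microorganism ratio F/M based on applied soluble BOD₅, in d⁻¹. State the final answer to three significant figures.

F/M ≈ 1.17 d⁻¹

F/M = applied load / biomass = Q·S₀/(V·X) = 2080 × 1590 / (835.0 × 3390) = 1.168 d⁻¹.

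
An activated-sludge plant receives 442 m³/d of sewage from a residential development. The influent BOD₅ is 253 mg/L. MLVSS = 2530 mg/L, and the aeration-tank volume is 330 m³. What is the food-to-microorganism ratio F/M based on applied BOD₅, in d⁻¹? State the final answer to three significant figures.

F/M ≈ 0.134 d⁻¹

Food-to-microorganism ratio F/M = Q S₀ / (V X) = 442 × 253 / (330.0 × 2530) = 0.1339 d⁻¹.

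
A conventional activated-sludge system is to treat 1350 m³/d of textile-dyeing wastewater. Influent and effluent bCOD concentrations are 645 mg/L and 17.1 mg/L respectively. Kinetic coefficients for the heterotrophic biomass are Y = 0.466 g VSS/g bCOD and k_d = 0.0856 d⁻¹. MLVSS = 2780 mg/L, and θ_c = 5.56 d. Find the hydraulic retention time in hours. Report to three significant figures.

τ ≈ 9.52 h

Rearranging the biomass balance for a CMAS with decay, V = Y·Q·ΔS·θ_c / [X·(1+k_d θ_c)] = 0.466 × 1350 × (645 − 17.1) × 5.56 / [2780 × (1 + 0.0856 × 5.56)] = 2.2×10^6 / 4103 = 535.3 m³.
HRT = V/Q = 535.3 m³ / 1350 m³·d⁻¹ = 0.3965 d × 24 = 9.516 h.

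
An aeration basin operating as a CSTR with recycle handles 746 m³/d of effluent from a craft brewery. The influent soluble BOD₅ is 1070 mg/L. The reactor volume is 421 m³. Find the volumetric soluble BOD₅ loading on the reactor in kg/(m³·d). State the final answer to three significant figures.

Applied soluble BOD₅ load per unit volume = Q·S₀/V = (746 × 1070/1000)/421.0 = 1.896 kg soluble BOD₅·m⁻³·d⁻¹.

L_v ≈ 1.90 kg soluble BOD₅/(m³·d)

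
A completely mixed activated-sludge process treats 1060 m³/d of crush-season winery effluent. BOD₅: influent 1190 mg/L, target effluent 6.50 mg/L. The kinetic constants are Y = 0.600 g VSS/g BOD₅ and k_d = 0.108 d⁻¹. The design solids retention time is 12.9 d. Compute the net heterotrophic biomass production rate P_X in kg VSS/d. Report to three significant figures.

The observed yield is Y_obs = Y/(1 + k_d·θ_c) = 0.600 / (1 + 0.108 × 12.9) = 0.600 / 2.393 = 0.2507 g VSS per g BOD₅ removed.
ΔS = 1190 − 6.50 = 1184 mg/L, so the substrate removal rate is 1060 × 1184/1000 = 1255 kg BOD₅/d.
P_X = Y_obs · Q(S₀ − S) = 0.2507 × 1255 = 314.5 kg VSS/d.

P_X ≈ 315 kg VSS/d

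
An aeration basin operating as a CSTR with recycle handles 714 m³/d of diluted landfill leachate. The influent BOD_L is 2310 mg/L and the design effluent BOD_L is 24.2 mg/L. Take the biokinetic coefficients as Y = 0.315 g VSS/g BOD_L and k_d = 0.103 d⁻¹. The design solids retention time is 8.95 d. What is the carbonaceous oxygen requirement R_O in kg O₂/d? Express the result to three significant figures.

R_O ≈ 1250 kg O₂/d

Y_obs = Y / (1 + k_d θ_c) = 0.315 / (1 + 0.103 × 8.95) = 0.315 / 1.922 = 0.1639.
Q·(S₀ − S) = 714 × (2310 − 24.2) × 10⁻³ = 1632 kg/d removed.
Biomass synthesised: P_X = Y_obs × 1632 = 267.5 kg VSS/d.
R_O = Q·ΔS − 1.42 P_X = 1632 − 379.9 = 1252 kg O₂/d.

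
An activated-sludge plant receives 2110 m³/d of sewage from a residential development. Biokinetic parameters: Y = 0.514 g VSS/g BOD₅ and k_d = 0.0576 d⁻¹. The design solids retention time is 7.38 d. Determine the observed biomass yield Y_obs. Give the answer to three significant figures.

Y_obs = Y / (1 + k_d θ_c) = 0.514 / (1 + 0.0576 × 7.38) = 0.514 / 1.425 = 0.3607.

Y_obs ≈ 0.361 g VSS/g BOD₅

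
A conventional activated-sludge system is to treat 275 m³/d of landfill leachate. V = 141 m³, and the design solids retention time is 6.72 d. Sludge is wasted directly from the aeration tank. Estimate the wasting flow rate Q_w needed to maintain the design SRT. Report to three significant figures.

Q_w ≈ 21.0 m³/d

With mixed-liquor wasting, θ_c = V/Q_w, so Q_w = V/θ_c = 141.0/6.72 = 20.98 m³/d.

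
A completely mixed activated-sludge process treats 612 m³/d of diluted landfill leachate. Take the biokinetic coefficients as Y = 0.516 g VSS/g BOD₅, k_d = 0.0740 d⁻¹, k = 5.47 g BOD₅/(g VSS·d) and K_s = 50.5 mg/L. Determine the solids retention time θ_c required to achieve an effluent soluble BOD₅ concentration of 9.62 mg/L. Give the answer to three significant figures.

θ_c ≈ 2.65 d

From 1/θ_c = Y·k·S/(K_s + S) − k_d: Y·k·S/(K_s+S) = 0.516 × 5.47 × 9.62 / (50.5 + 9.62) = 0.4516 d⁻¹.
θ_c = 1/(μ − k_d) = 1/(0.4516 − 0.0740) = 1/0.3776 = 2.648 d.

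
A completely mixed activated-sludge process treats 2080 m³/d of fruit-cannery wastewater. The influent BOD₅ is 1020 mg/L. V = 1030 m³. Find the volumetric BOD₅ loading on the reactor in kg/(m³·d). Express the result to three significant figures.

L_v ≈ 2.06 kg BOD₅/(m³·d)

Applied BOD₅ load per unit volume = Q·S₀/V = (2080 × 1020/1000)/1030 = 2.060 kg BOD₅·m⁻³·d⁻¹.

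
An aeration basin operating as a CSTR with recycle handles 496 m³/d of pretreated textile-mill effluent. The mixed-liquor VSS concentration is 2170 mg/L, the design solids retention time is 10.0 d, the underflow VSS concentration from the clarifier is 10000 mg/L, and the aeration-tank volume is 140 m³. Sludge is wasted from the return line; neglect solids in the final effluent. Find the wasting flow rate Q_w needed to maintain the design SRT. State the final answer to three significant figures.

Q_w ≈ 3.04 m³/d

Wasting from the return line (neglecting effluent solids): Q_w = V·X / (θ_c·X_r) = 140.0 × 2170 / (10.0 × 10000) = 3.038 m³/d.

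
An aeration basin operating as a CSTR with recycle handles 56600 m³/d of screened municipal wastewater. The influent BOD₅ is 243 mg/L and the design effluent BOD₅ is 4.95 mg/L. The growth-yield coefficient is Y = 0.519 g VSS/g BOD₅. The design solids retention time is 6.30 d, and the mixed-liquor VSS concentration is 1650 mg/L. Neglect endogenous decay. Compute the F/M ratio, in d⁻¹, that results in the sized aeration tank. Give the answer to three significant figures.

F/M ≈ 0.312 d⁻¹

With k_d = 0 the design equation reduces to V = Y Q (S₀−S) θ_c / X = 0.519 × 56600 × (243 − 4.95) × 6.30 / 1650 = 26700 m³.
F/M = applied load / biomass = Q·S₀/(V·X) = 56600 × 243 / (26700 × 1650) = 0.3122 d⁻¹.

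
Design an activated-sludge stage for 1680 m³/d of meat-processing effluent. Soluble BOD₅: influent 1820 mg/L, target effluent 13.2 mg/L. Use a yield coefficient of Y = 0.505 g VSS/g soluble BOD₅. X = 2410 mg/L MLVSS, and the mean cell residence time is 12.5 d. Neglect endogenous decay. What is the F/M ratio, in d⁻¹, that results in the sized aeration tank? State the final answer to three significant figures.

F/M ≈ 0.160 d⁻¹

With k_d = 0 the design equation reduces to V = Y Q (S₀−S) θ_c / X = 0.505 × 1680 × (1820 − 13.2) × 12.5 / 2410 = 7951 m³.
F/M = Q·S₀ / (V·X) = 1680 × 1820 / (7951 × 2410) = 0.1596 g soluble BOD₅·(g VSS·d)⁻¹.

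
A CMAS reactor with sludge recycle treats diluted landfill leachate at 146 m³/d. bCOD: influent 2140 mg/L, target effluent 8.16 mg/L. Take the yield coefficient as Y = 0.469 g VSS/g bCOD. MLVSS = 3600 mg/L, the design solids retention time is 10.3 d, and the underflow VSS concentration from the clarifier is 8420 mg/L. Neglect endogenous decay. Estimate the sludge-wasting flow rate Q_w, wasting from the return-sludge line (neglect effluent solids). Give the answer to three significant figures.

Q_w ≈ 17.3 m³/d

With k_d = 0 the design equation reduces to V = Y Q (S₀−S) θ_c / X = 0.469 × 146 × (2140 − 8.16) × 10.3 / 3600 = 417.7 m³.
Wasting from the return line (neglecting effluent solids): Q_w = V·X / (θ_c·X_r) = 417.7 × 3600 / (10.3 × 8420) = 17.34 m³/d.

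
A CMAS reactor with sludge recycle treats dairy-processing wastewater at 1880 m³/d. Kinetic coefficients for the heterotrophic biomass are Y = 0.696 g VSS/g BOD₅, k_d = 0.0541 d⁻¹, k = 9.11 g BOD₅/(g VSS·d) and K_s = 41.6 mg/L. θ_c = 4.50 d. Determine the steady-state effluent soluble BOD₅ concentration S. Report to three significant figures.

S ≈ 1.90 mg/L

Effluent substrate depends only on kinetics and SRT: S = K_s(1 + k_d θ_c) / [θ_c(Yk − k_d) − 1] = 41.6 × (1 + 0.0541 × 4.50) / [4.50 × (0.696 × 9.11 − 0.0541) − 1] = 51.73 / 27.29 = 1.896 mg/L.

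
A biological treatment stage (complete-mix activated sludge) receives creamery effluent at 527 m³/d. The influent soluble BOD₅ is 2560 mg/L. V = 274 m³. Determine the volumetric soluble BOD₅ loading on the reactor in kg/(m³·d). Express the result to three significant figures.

L_v ≈ 4.92 kg soluble BOD₅/(m³·d)

L_v = Q S₀ / V = 527 × 2560 × 10⁻³ / 274.0 = 4.924 kg/(m³·d).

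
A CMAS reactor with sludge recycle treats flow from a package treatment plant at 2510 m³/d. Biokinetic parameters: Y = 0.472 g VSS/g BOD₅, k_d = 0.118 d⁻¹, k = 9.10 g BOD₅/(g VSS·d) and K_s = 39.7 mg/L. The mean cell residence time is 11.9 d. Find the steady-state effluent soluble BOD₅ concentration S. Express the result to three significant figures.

S ≈ 1.96 mg/L

For a completely mixed reactor with recycle the Lawrence–McCarty relation gives S = K_s·(1 + k_d·θ_c) / [θ_c·(Y·k − k_d) − 1] = 39.7 × (1 + 0.118 × 11.9) / [11.9 × (0.472 × 9.10 − 0.118) − 1] = 95.45 / 48.71 = 1.960 mg/L.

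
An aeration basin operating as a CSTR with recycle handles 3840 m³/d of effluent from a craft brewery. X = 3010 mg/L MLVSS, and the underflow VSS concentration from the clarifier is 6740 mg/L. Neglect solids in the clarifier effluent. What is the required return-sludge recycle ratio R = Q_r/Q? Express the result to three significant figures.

Mass balance around the secondary clarifier (neglecting effluent solids): R = X / (X_r − X) = 3010 / (6740 − 3010) = 0.8070.

R ≈ 0.807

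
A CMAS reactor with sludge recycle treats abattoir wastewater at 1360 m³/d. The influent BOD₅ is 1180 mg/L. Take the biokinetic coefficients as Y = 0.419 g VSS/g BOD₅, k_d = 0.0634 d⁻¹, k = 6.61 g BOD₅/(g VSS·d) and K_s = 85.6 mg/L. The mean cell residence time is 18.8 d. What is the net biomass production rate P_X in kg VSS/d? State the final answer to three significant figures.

P_X ≈ 306 kg VSS/d

From the Monod/SRT balance for a CMAS, S = K_s·(1+k_d θ_c)/[θ_c·(Y k − k_d) − 1] = 85.6 × (1 + 0.0634 × 18.8) / [18.8 × (0.419 × 6.61 − 0.0634) − 1] = 187.6 / 49.88 = 3.762 mg/L.
The observed yield is Y_obs = Y/(1 + k_d·θ_c) = 0.419 / (1 + 0.0634 × 18.8) = 0.419 / 2.192 = 0.1912 g VSS per g BOD₅ removed.
ΔS = 1180 − 3.76 = 1176 mg/L, so the substrate removal rate is 1360 × 1176/1000 = 1600 kg BOD₅/d.
So the net sludge growth is P_X = 0.1912 × 1600 = 305.8 kg VSS/d.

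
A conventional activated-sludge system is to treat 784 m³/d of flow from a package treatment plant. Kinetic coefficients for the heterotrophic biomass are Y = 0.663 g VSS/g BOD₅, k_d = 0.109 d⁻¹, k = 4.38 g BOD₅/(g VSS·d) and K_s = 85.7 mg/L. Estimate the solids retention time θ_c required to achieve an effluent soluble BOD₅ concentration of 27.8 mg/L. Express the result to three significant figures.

θ_c ≈ 1.66 d

From 1/θ_c = Y·k·S/(K_s + S) − k_d: Y·k·S/(K_s+S) = 0.663 × 4.38 × 27.8 / (85.7 + 27.8) = 0.7113 d⁻¹.
θ_c = 1/(μ − k_d) = 1/(0.7113 − 0.109) = 1/0.6023 = 1.660 d.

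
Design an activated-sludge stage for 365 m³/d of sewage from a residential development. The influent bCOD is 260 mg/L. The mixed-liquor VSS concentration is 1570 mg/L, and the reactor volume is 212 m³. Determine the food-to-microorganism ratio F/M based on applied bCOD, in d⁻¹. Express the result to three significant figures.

F/M ≈ 0.285 d⁻¹

F/M = applied load / biomass = Q·S₀/(V·X) = 365 × 260 / (212.0 × 1570) = 0.2851 d⁻¹.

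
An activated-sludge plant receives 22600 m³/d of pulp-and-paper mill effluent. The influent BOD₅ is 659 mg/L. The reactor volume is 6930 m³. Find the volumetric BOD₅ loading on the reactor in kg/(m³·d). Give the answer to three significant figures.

L_v ≈ 2.15 kg BOD₅/(m³·d)

L_v = Q S₀ / V = 22600 × 659 × 10⁻³ / 6930 = 2.149 kg/(m³·d).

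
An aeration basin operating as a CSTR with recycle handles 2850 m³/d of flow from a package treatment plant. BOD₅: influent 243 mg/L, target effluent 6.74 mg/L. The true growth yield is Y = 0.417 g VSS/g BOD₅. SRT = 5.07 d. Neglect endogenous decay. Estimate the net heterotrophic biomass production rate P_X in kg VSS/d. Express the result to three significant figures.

Since k_d ≈ 0, Y_obs = Y = 0.417 g VSS/g BOD₅.
Mass of BOD₅ removed per day: Q(S₀ − S) = 2850 × 236.3 g/m³ = 673.3 kg/d.
So the net sludge growth is P_X = 0.4170 × 673.3 = 280.8 kg VSS/d.

P_X ≈ 281 kg VSS/d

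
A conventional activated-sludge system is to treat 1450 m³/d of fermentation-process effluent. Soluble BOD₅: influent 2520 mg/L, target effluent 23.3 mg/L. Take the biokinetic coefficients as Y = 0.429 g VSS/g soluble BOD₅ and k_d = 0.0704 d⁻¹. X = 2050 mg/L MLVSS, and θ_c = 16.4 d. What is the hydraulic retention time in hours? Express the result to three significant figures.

τ ≈ 95.4 h

From the SRT design equation V = Y Q (S₀−S) θ_c / [X (1 + k_d θ_c)] = 0.429 × 1450 × (2520 − 23.3) × 16.4 / [2050 × (1 + 0.0704 × 16.4)] = 2.55×10^7 / 4417 = 5767 m³.
Hydraulic retention time τ = V/Q = 5767 / 1450 = 3.977 d = 95.45 h.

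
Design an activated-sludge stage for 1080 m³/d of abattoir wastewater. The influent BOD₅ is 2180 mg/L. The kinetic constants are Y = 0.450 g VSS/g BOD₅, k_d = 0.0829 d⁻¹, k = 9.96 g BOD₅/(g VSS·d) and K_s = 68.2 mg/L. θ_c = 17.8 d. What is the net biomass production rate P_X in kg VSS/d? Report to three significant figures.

P_X ≈ 428 kg VSS/d

From the Monod/SRT balance for a CMAS, S = K_s·(1+k_d θ_c)/[θ_c·(Y k − k_d) − 1] = 68.2 × (1 + 0.0829 × 17.8) / [17.8 × (0.450 × 9.96 − 0.0829) − 1] = 168.8 / 77.30 = 2.184 mg/L.
The observed yield is Y_obs = Y/(1 + k_d·θ_c) = 0.450 / (1 + 0.0829 × 17.8) = 0.450 / 2.476 = 0.1818 g VSS per g BOD₅ removed.
Q·(S₀ − S) = 1080 × (2180 − 2.18) × 10⁻³ = 2352 kg/d removed.
P_X = Y_obs · Q(S₀ − S) = 0.1818 × 2352 = 427.5 kg VSS/d.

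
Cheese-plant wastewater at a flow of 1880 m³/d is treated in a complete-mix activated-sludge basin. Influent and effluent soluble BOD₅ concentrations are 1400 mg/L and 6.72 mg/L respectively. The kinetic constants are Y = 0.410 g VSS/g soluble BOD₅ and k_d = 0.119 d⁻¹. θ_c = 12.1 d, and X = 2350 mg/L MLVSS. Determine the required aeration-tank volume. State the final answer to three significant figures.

V ≈ 2270 m³

Steady-state biomass mass balance: V·X·(1 + k_d·θ_c) = Y·Q·(S₀ − S)·θ_c, so V = 0.410 × 1880 × (1400 − 6.72) × 12.1 / [2350 × (1 + 0.119 × 12.1)] = 1.3×10^7 / 5734 = 2266 m³.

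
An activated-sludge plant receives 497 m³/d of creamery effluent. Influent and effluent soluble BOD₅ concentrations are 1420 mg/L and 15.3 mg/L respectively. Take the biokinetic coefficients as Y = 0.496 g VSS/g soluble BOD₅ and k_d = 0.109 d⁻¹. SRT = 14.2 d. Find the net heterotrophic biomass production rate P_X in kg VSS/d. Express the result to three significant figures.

Correct the yield for decay: Y_obs = Y/(1 + k_d θ_c) = 0.496 / (1 + 0.109 × 14.2) = 0.496 / 2.548 = 0.1947.
Mass of soluble BOD₅ removed per day: Q(S₀ − S) = 497 × 1405 g/m³ = 698.1 kg/d.
So the net sludge growth is P_X = 0.1947 × 698.1 = 135.9 kg VSS/d.

P_X ≈ 136 kg VSS/d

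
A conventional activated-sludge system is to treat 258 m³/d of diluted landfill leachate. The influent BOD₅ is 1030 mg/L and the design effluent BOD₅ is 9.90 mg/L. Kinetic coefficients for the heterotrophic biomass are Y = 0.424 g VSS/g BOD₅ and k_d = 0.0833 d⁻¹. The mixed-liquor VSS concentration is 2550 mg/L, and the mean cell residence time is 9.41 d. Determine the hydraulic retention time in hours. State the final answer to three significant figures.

Rearranging the biomass balance for a CMAS with decay, V = Y·Q·ΔS·θ_c / [X·(1+k_d θ_c)] = 0.424 × 258 × (1030 − 9.90) × 9.41 / [2550 × (1 + 0.0833 × 9.41)] = 1.05×10^6 / 4549 = 230.8 m³.
HRT = V/Q = 230.8 m³ / 258 m³·d⁻¹ = 0.8947 d × 24 = 21.47 h.

τ ≈ 21.5 h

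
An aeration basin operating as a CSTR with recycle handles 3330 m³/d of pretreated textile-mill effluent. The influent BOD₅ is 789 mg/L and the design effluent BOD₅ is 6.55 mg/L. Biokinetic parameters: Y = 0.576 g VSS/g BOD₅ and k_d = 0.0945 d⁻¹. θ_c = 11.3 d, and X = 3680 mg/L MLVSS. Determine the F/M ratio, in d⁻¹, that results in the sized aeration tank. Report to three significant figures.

F/M ≈ 0.320 d⁻¹

Steady-state biomass mass balance: V·X·(1 + k_d·θ_c) = Y·Q·(S₀ − S)·θ_c, so V = 0.576 × 3330 × (789 − 6.55) × 11.3 / [3680 × (1 + 0.0945 × 11.3)] = 1.7×10^7 / 7610 = 2229 m³.
Food-to-microorganism ratio F/M = Q S₀ / (V X) = 3330 × 789 / (2229 × 3680) = 0.3204 d⁻¹.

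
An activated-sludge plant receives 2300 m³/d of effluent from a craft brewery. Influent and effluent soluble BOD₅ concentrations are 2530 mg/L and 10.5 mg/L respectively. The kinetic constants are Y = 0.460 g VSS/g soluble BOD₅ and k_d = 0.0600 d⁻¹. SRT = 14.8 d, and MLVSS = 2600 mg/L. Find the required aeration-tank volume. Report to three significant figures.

Steady-state biomass mass balance: V·X·(1 + k_d·θ_c) = Y·Q·(S₀ − S)·θ_c, so V = 0.460 × 2300 × (2530 − 10.5) × 14.8 / [2600 × (1 + 0.0600 × 14.8)] = 3.95×10^7 / 4909 = 8037 m³.

V ≈ 8040 m³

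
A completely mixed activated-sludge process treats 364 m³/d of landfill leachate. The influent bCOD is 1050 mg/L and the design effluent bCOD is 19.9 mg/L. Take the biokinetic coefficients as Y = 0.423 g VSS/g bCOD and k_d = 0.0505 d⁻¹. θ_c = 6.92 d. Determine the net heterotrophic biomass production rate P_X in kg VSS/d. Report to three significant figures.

The observed yield is Y_obs = Y/(1 + k_d·θ_c) = 0.423 / (1 + 0.0505 × 6.92) = 0.423 / 1.349 = 0.3135 g VSS per g bCOD removed.
Substrate removed = Q·(S₀ − S) = 364 m³/d × (1050 − 19.9) g/m³ = 3.75×10^5 g/d = 375.0 kg/d.
Net biomass production P_X = Y_obs × Q·(S₀ − S) = 0.3135 × 375.0 = 117.5 kg VSS/d.

P_X ≈ 118 kg VSS/d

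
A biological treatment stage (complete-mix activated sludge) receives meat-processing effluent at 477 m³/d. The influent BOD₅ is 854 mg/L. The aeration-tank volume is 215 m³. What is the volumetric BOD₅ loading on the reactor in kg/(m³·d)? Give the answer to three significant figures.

Volumetric loading L_v = Q·S₀ / V = 477 × 854 g/m³ / 215.0 m³ = 1895 g/(m³·d) = 1.895 kg BOD₅/(m³·d).

L_v ≈ 1.89 kg BOD₅/(m³·d)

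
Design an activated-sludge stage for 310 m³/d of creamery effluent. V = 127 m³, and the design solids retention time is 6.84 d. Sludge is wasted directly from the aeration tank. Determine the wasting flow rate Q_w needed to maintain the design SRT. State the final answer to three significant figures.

With mixed-liquor wasting, θ_c = V/Q_w, so Q_w = V/θ_c = 127.0/6.84 = 18.57 m³/d.

Q_w ≈ 18.6 m³/d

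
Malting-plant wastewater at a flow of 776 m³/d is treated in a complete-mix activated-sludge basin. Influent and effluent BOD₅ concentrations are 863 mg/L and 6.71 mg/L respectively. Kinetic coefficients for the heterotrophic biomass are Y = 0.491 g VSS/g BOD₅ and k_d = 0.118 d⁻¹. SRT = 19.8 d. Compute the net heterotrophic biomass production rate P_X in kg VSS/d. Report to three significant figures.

P_X ≈ 97.8 kg VSS/d

Observed yield with endogenous decay: Y_obs = Y / (1 + k_d·θ_c) = 0.491 / (1 + 0.118 × 19.8) = 0.491 / 3.336 = 0.1472 g VSS/g BOD₅.
Mass of BOD₅ removed per day: Q(S₀ − S) = 776 × 856.3 g/m³ = 664.5 kg/d.
Net biomass production P_X = Y_obs × Q·(S₀ − S) = 0.1472 × 664.5 = 97.79 kg VSS/d.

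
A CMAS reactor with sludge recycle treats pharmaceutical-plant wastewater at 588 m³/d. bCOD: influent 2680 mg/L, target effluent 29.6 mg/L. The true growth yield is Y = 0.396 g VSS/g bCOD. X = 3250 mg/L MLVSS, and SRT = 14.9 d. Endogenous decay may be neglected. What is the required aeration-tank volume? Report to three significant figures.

V ≈ 2830 m³

With k_d = 0 the design equation reduces to V = Y Q (S₀−S) θ_c / X = 0.396 × 588 × (2680 − 29.6) × 14.9 / 3250 = 2829 m³.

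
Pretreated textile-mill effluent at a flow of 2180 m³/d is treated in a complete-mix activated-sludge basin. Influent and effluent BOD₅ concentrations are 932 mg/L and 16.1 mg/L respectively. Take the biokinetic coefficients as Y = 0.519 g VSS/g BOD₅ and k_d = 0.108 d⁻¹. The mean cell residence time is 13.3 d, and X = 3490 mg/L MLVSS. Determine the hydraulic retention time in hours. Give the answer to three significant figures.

From the SRT design equation V = Y Q (S₀−S) θ_c / [X (1 + k_d θ_c)] = 0.519 × 2180 × (932 − 16.1) × 13.3 / [3490 × (1 + 0.108 × 13.3)] = 1.38×10^7 / 8503 = 1621 m³.
Hydraulic retention time τ = V/Q = 1621 / 2180 = 0.7435 d = 17.84 h.

τ ≈ 17.8 h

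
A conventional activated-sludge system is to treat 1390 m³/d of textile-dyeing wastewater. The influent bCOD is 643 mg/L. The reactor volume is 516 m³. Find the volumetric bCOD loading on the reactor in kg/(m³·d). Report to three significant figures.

L_v ≈ 1.73 kg bCOD/(m³·d)

Applied bCOD load per unit volume = Q·S₀/V = (1390 × 643/1000)/516.0 = 1.732 kg bCOD·m⁻³·d⁻¹.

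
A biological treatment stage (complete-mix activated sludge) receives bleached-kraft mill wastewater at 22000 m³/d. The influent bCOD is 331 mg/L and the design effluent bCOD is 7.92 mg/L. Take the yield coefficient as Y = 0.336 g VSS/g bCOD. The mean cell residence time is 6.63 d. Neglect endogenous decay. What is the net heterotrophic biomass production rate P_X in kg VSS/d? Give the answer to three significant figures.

Since k_d ≈ 0, Y_obs = Y = 0.336 g VSS/g bCOD.
Mass of bCOD removed per day: Q(S₀ − S) = 22000 × 323.1 g/m³ = 7108 kg/d.
Biomass produced: P_X = Y_obs·Q·ΔS = 0.3360 × 7108 ≈ 2388 kg VSS/d.

P_X ≈ 2390 kg VSS/d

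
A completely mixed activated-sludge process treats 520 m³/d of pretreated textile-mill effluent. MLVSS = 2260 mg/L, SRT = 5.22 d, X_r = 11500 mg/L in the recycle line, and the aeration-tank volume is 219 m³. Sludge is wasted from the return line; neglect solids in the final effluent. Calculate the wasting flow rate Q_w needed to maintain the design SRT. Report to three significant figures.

Q_w ≈ 8.24 m³/d

Wasting from the return line (neglecting effluent solids): Q_w = V·X / (θ_c·X_r) = 219.0 × 2260 / (5.22 × 11500) = 8.245 m³/d.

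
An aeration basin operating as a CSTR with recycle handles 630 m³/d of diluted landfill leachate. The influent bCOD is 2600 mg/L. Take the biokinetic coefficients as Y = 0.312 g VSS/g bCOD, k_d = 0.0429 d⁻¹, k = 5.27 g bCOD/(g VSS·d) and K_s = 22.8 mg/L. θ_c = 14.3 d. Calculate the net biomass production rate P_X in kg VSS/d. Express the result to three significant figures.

Effluent substrate depends only on kinetics and SRT: S = K_s(1 + k_d θ_c) / [θ_c(Yk − k_d) − 1] = 22.8 × (1 + 0.0429 × 14.3) / [14.3 × (0.312 × 5.27 − 0.0429) − 1] = 36.79 / 21.90 = 1.680 mg/L.
The observed yield is Y_obs = Y/(1 + k_d·θ_c) = 0.312 / (1 + 0.0429 × 14.3) = 0.312 / 1.613 = 0.1934 g VSS per g bCOD removed.
ΔS = 2600 − 1.68 = 2598 mg/L, so the substrate removal rate is 630 × 2598/1000 = 1637 kg bCOD/d.
So the net sludge growth is P_X = 0.1934 × 1637 = 316.5 kg VSS/d.

P_X ≈ 317 kg VSS/d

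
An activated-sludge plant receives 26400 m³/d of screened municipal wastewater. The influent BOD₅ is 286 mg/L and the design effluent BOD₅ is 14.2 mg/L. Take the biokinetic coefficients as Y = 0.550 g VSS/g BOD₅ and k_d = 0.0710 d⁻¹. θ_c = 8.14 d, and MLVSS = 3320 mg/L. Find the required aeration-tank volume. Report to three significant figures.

From the SRT design equation V = Y Q (S₀−S) θ_c / [X (1 + k_d θ_c)] = 0.550 × 26400 × (286 − 14.2) × 8.14 / [3320 × (1 + 0.0710 × 8.14)] = 3.21×10^7 / 5239 = 6132 m³.

V ≈ 6130 m³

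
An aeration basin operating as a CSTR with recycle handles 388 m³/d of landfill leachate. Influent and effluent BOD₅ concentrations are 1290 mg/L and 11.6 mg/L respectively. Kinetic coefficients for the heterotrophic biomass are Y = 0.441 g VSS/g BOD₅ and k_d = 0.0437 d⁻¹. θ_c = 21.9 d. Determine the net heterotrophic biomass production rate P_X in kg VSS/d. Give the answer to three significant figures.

Y_obs = Y / (1 + k_d θ_c) = 0.441 / (1 + 0.0437 × 21.9) = 0.441 / 1.957 = 0.2253.
Q·(S₀ − S) = 388 × (1290 − 11.6) × 10⁻³ = 496.0 kg/d removed.
So the net sludge growth is P_X = 0.2253 × 496.0 = 111.8 kg VSS/d.

P_X ≈ 112 kg VSS/d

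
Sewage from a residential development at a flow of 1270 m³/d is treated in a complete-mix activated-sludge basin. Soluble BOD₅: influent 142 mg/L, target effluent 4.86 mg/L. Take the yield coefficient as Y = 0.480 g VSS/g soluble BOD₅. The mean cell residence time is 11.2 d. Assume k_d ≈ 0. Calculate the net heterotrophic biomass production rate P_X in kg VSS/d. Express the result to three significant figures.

P_X ≈ 83.6 kg VSS/d

Since k_d ≈ 0, Y_obs = Y = 0.480 g VSS/g soluble BOD₅.
Mass of soluble BOD₅ removed per day: Q(S₀ − S) = 1270 × 137.1 g/m³ = 174.2 kg/d.
So the net sludge growth is P_X = 0.4800 × 174.2 = 83.60 kg VSS/d.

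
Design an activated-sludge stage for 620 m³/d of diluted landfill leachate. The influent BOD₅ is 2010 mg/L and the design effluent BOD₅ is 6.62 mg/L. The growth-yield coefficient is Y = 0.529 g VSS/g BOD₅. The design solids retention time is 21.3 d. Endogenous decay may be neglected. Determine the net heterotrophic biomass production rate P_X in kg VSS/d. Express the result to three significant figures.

P_X ≈ 657 kg VSS/d

Since k_d ≈ 0, Y_obs = Y = 0.529 g VSS/g BOD₅.
ΔS = 2010 − 6.62 = 2003 mg/L, so the substrate removal rate is 620 × 2003/1000 = 1242 kg BOD₅/d.
So the net sludge growth is P_X = 0.5290 × 1242 = 657.1 kg VSS/d.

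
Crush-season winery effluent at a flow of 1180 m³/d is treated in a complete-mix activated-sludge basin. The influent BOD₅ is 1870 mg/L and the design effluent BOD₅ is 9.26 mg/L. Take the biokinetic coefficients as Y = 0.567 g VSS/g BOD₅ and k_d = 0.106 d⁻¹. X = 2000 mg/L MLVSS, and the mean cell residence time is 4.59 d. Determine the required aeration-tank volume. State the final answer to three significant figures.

V ≈ 1920 m³

Rearranging the biomass balance for a CMAS with decay, V = Y·Q·ΔS·θ_c / [X·(1+k_d θ_c)] = 0.567 × 1180 × (1870 − 9.26) × 4.59 / [2000 × (1 + 0.106 × 4.59)] = 5.71×10^6 / 2973 = 1922 m³.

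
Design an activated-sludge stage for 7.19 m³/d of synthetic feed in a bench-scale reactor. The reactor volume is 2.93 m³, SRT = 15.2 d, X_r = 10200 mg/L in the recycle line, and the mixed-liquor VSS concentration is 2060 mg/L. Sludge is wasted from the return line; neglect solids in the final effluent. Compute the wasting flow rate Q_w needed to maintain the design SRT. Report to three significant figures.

Wasting from the return line (neglecting effluent solids): Q_w = V·X / (θ_c·X_r) = 2.930 × 2060 / (15.2 × 10200) = 0.03893 m³/d.

Q_w ≈ 0.0389 m³/d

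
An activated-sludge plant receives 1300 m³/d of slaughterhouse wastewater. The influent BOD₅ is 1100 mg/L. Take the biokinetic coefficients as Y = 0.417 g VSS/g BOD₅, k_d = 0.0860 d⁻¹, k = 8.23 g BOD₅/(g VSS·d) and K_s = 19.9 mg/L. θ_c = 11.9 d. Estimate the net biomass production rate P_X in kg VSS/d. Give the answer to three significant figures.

For a completely mixed reactor with recycle the Lawrence–McCarty relation gives S = K_s·(1 + k_d·θ_c) / [θ_c·(Y·k − k_d) − 1] = 19.9 × (1 + 0.0860 × 11.9) / [11.9 × (0.417 × 8.23 − 0.0860) − 1] = 40.27 / 38.82 = 1.037 mg/L.
Correct the yield for decay: Y_obs = Y/(1 + k_d θ_c) = 0.417 / (1 + 0.0860 × 11.9) = 0.417 / 2.023 = 0.2061.
ΔS = 1100 − 1.04 = 1099 mg/L, so the substrate removal rate is 1300 × 1099/1000 = 1429 kg BOD₅/d.
P_X = Y_obs · Q(S₀ − S) = 0.2061 × 1429 = 294.4 kg VSS/d.

P_X ≈ 294 kg VSS/d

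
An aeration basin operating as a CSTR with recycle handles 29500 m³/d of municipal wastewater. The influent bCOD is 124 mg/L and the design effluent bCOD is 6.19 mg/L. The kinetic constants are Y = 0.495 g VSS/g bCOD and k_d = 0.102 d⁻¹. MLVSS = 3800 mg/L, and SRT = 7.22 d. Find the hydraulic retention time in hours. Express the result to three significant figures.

Steady-state biomass mass balance: V·X·(1 + k_d·θ_c) = Y·Q·(S₀ − S)·θ_c, so V = 0.495 × 29500 × (124 − 6.19) × 7.22 / [3800 × (1 + 0.102 × 7.22)] = 1.24×10^7 / 6598 = 1882 m³.
Hydraulic retention time τ = V/Q = 1882 / 29500 = 0.06381 d = 1.531 h.

τ ≈ 1.53 h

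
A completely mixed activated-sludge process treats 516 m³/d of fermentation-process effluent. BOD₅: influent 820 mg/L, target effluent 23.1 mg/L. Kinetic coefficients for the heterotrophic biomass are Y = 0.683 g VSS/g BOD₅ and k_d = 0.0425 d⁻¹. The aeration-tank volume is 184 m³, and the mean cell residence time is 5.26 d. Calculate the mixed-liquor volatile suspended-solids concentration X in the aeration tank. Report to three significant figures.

X ≈ 6560 mg/L

X = Y·Q·ΔS·θ_c / [V·(1 + k_d θ_c)] = 0.683 × 516 × (820 − 23.1) × 5.26 / [184 × (1 + 0.0425 × 5.26)] = 6562 mg/L.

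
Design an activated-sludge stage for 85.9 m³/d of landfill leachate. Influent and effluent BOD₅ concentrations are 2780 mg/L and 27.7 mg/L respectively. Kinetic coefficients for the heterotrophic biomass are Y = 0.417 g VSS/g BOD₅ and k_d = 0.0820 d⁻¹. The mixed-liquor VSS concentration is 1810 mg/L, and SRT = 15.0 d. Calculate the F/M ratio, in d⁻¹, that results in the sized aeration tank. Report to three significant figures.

Rearranging the biomass balance for a CMAS with decay, V = Y·Q·ΔS·θ_c / [X·(1+k_d θ_c)] = 0.417 × 85.9 × (2780 − 27.7) × 15.0 / [1810 × (1 + 0.0820 × 15.0)] = 1.48×10^6 / 4036 = 366.4 m³.
Food-to-microorganism ratio F/M = Q S₀ / (V X) = 85.9 × 2780 / (366.4 × 1810) = 0.3601 d⁻¹.

F/M ≈ 0.360 d⁻¹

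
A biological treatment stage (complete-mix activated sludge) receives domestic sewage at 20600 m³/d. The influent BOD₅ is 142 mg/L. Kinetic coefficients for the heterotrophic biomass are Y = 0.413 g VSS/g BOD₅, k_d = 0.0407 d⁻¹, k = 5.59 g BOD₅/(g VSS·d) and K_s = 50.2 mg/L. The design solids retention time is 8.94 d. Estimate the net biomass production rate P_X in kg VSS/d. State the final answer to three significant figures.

Effluent substrate depends only on kinetics and SRT: S = K_s(1 + k_d θ_c) / [θ_c(Yk − k_d) − 1] = 50.2 × (1 + 0.0407 × 8.94) / [8.94 × (0.413 × 5.59 − 0.0407) − 1] = 68.47 / 19.28 = 3.552 mg/L.
Y_obs = Y / (1 + k_d θ_c) = 0.413 / (1 + 0.0407 × 8.94) = 0.413 / 1.364 = 0.3028.
ΔS = 142 − 3.55 = 138.4 mg/L, so the substrate removal rate is 20600 × 138.4/1000 = 2852 kg BOD₅/d.
Net biomass production P_X = Y_obs × Q·(S₀ − S) = 0.3028 × 2852 = 863.7 kg VSS/d.

P_X ≈ 864 kg VSS/d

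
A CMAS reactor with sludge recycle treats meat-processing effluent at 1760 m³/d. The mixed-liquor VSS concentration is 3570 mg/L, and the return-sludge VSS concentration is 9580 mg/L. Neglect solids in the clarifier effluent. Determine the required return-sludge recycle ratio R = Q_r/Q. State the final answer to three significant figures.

Solids balance on the clarifier gives (1+R)X = R·X_r, so R = X/(X_r − X) = 3570 / (9580 − 3570) = 0.5940.

R ≈ 0.594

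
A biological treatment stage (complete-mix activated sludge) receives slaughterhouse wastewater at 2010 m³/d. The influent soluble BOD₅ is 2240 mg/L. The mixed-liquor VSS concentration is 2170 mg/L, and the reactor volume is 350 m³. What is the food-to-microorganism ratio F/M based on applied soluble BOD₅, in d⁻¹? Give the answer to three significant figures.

Food-to-microorganism ratio F/M = Q S₀ / (V X) = 2010 × 2240 / (350.0 × 2170) = 5.928 d⁻¹.

F/M ≈ 5.93 d⁻¹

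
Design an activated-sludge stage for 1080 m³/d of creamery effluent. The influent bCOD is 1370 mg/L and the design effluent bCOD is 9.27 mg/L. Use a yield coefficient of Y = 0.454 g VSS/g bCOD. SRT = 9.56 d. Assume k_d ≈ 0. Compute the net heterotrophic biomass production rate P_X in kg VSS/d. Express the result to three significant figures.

P_X ≈ 667 kg VSS/d

With endogenous decay neglected, the observed yield equals the true yield: Y_obs = Y = 0.454 g VSS/g bCOD.
Substrate removed = Q·(S₀ − S) = 1080 m³/d × (1370 − 9.27) g/m³ = 1.47×10^6 g/d = 1470 kg/d.
Net biomass production P_X = Y_obs × Q·(S₀ − S) = 0.4540 × 1470 = 667.2 kg VSS/d.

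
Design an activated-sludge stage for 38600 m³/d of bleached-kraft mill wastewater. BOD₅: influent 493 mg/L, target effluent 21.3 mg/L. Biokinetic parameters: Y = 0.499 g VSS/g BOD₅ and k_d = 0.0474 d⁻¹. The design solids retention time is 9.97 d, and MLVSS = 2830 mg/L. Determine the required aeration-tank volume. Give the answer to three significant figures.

V ≈ 21700 m³

From the SRT design equation V = Y Q (S₀−S) θ_c / [X (1 + k_d θ_c)] = 0.499 × 38600 × (493 − 21.3) × 9.97 / [2830 × (1 + 0.0474 × 9.97)] = 9.06×10^7 / 4167 = 21736 m³.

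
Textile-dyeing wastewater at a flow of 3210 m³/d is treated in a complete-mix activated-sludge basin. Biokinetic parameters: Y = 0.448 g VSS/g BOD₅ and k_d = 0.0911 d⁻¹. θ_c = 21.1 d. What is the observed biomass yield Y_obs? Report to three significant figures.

Y_obs ≈ 0.153 g VSS/g BOD₅

Y_obs = Y / (1 + k_d θ_c) = 0.448 / (1 + 0.0911 × 21.1) = 0.448 / 2.922 = 0.1533.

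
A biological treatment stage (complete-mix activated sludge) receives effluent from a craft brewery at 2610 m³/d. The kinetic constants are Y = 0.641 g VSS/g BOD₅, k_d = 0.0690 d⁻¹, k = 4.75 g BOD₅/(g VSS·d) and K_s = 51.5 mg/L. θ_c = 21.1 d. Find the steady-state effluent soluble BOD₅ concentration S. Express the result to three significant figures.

S ≈ 2.05 mg/L

From the Monod/SRT balance for a CMAS, S = K_s·(1+k_d θ_c)/[θ_c·(Y k − k_d) − 1] = 51.5 × (1 + 0.0690 × 21.1) / [21.1 × (0.641 × 4.75 − 0.0690) − 1] = 126.5 / 61.79 = 2.047 mg/L.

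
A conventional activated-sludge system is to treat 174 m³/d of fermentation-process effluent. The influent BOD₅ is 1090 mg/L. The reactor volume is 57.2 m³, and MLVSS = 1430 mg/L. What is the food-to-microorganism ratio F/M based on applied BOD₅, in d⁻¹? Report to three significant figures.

Food-to-microorganism ratio F/M = Q S₀ / (V X) = 174 × 1090 / (57.20 × 1430) = 2.319 d⁻¹.

F/M ≈ 2.32 d⁻¹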